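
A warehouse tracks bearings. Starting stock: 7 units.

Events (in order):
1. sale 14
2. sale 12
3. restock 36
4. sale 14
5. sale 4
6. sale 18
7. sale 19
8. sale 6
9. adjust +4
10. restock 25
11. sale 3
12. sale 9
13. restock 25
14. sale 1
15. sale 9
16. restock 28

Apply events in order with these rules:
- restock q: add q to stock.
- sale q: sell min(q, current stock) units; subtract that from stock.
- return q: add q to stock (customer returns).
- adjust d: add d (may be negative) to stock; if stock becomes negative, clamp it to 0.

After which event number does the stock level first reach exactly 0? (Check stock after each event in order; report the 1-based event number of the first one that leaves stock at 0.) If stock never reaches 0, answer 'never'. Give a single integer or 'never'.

Answer: 1

Derivation:
Processing events:
Start: stock = 7
  Event 1 (sale 14): sell min(14,7)=7. stock: 7 - 7 = 0. total_sold = 7
  Event 2 (sale 12): sell min(12,0)=0. stock: 0 - 0 = 0. total_sold = 7
  Event 3 (restock 36): 0 + 36 = 36
  Event 4 (sale 14): sell min(14,36)=14. stock: 36 - 14 = 22. total_sold = 21
  Event 5 (sale 4): sell min(4,22)=4. stock: 22 - 4 = 18. total_sold = 25
  Event 6 (sale 18): sell min(18,18)=18. stock: 18 - 18 = 0. total_sold = 43
  Event 7 (sale 19): sell min(19,0)=0. stock: 0 - 0 = 0. total_sold = 43
  Event 8 (sale 6): sell min(6,0)=0. stock: 0 - 0 = 0. total_sold = 43
  Event 9 (adjust +4): 0 + 4 = 4
  Event 10 (restock 25): 4 + 25 = 29
  Event 11 (sale 3): sell min(3,29)=3. stock: 29 - 3 = 26. total_sold = 46
  Event 12 (sale 9): sell min(9,26)=9. stock: 26 - 9 = 17. total_sold = 55
  Event 13 (restock 25): 17 + 25 = 42
  Event 14 (sale 1): sell min(1,42)=1. stock: 42 - 1 = 41. total_sold = 56
  Event 15 (sale 9): sell min(9,41)=9. stock: 41 - 9 = 32. total_sold = 65
  Event 16 (restock 28): 32 + 28 = 60
Final: stock = 60, total_sold = 65

First zero at event 1.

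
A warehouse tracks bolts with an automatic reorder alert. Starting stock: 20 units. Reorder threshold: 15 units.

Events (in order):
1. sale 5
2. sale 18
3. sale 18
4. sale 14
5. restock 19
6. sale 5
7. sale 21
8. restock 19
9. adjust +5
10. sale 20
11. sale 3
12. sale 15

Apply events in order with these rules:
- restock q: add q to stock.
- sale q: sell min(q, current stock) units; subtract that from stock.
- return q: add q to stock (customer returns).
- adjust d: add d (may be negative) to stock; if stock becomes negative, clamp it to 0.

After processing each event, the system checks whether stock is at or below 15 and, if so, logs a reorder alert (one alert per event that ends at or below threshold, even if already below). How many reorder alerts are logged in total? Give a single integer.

Processing events:
Start: stock = 20
  Event 1 (sale 5): sell min(5,20)=5. stock: 20 - 5 = 15. total_sold = 5
  Event 2 (sale 18): sell min(18,15)=15. stock: 15 - 15 = 0. total_sold = 20
  Event 3 (sale 18): sell min(18,0)=0. stock: 0 - 0 = 0. total_sold = 20
  Event 4 (sale 14): sell min(14,0)=0. stock: 0 - 0 = 0. total_sold = 20
  Event 5 (restock 19): 0 + 19 = 19
  Event 6 (sale 5): sell min(5,19)=5. stock: 19 - 5 = 14. total_sold = 25
  Event 7 (sale 21): sell min(21,14)=14. stock: 14 - 14 = 0. total_sold = 39
  Event 8 (restock 19): 0 + 19 = 19
  Event 9 (adjust +5): 19 + 5 = 24
  Event 10 (sale 20): sell min(20,24)=20. stock: 24 - 20 = 4. total_sold = 59
  Event 11 (sale 3): sell min(3,4)=3. stock: 4 - 3 = 1. total_sold = 62
  Event 12 (sale 15): sell min(15,1)=1. stock: 1 - 1 = 0. total_sold = 63
Final: stock = 0, total_sold = 63

Checking against threshold 15:
  After event 1: stock=15 <= 15 -> ALERT
  After event 2: stock=0 <= 15 -> ALERT
  After event 3: stock=0 <= 15 -> ALERT
  After event 4: stock=0 <= 15 -> ALERT
  After event 5: stock=19 > 15
  After event 6: stock=14 <= 15 -> ALERT
  After event 7: stock=0 <= 15 -> ALERT
  After event 8: stock=19 > 15
  After event 9: stock=24 > 15
  After event 10: stock=4 <= 15 -> ALERT
  After event 11: stock=1 <= 15 -> ALERT
  After event 12: stock=0 <= 15 -> ALERT
Alert events: [1, 2, 3, 4, 6, 7, 10, 11, 12]. Count = 9

Answer: 9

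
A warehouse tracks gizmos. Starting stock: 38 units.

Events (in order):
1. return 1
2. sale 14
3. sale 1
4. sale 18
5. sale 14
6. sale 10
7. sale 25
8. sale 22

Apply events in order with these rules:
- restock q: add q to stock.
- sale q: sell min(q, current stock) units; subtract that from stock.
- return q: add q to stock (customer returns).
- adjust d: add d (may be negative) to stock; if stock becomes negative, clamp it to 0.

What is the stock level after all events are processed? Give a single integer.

Answer: 0

Derivation:
Processing events:
Start: stock = 38
  Event 1 (return 1): 38 + 1 = 39
  Event 2 (sale 14): sell min(14,39)=14. stock: 39 - 14 = 25. total_sold = 14
  Event 3 (sale 1): sell min(1,25)=1. stock: 25 - 1 = 24. total_sold = 15
  Event 4 (sale 18): sell min(18,24)=18. stock: 24 - 18 = 6. total_sold = 33
  Event 5 (sale 14): sell min(14,6)=6. stock: 6 - 6 = 0. total_sold = 39
  Event 6 (sale 10): sell min(10,0)=0. stock: 0 - 0 = 0. total_sold = 39
  Event 7 (sale 25): sell min(25,0)=0. stock: 0 - 0 = 0. total_sold = 39
  Event 8 (sale 22): sell min(22,0)=0. stock: 0 - 0 = 0. total_sold = 39
Final: stock = 0, total_sold = 39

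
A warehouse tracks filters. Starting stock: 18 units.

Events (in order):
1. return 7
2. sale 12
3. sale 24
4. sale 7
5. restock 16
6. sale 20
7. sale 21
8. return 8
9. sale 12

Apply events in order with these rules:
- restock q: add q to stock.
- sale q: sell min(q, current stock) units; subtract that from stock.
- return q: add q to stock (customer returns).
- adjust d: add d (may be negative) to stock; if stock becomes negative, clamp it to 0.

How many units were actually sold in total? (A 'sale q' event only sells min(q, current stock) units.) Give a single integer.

Processing events:
Start: stock = 18
  Event 1 (return 7): 18 + 7 = 25
  Event 2 (sale 12): sell min(12,25)=12. stock: 25 - 12 = 13. total_sold = 12
  Event 3 (sale 24): sell min(24,13)=13. stock: 13 - 13 = 0. total_sold = 25
  Event 4 (sale 7): sell min(7,0)=0. stock: 0 - 0 = 0. total_sold = 25
  Event 5 (restock 16): 0 + 16 = 16
  Event 6 (sale 20): sell min(20,16)=16. stock: 16 - 16 = 0. total_sold = 41
  Event 7 (sale 21): sell min(21,0)=0. stock: 0 - 0 = 0. total_sold = 41
  Event 8 (return 8): 0 + 8 = 8
  Event 9 (sale 12): sell min(12,8)=8. stock: 8 - 8 = 0. total_sold = 49
Final: stock = 0, total_sold = 49

Answer: 49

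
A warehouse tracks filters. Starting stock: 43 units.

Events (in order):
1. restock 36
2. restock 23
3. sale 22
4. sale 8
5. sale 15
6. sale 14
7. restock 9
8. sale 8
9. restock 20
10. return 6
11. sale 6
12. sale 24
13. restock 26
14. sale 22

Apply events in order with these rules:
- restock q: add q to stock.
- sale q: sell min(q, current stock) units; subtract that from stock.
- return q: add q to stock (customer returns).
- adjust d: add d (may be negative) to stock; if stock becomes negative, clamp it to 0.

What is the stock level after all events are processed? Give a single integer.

Answer: 44

Derivation:
Processing events:
Start: stock = 43
  Event 1 (restock 36): 43 + 36 = 79
  Event 2 (restock 23): 79 + 23 = 102
  Event 3 (sale 22): sell min(22,102)=22. stock: 102 - 22 = 80. total_sold = 22
  Event 4 (sale 8): sell min(8,80)=8. stock: 80 - 8 = 72. total_sold = 30
  Event 5 (sale 15): sell min(15,72)=15. stock: 72 - 15 = 57. total_sold = 45
  Event 6 (sale 14): sell min(14,57)=14. stock: 57 - 14 = 43. total_sold = 59
  Event 7 (restock 9): 43 + 9 = 52
  Event 8 (sale 8): sell min(8,52)=8. stock: 52 - 8 = 44. total_sold = 67
  Event 9 (restock 20): 44 + 20 = 64
  Event 10 (return 6): 64 + 6 = 70
  Event 11 (sale 6): sell min(6,70)=6. stock: 70 - 6 = 64. total_sold = 73
  Event 12 (sale 24): sell min(24,64)=24. stock: 64 - 24 = 40. total_sold = 97
  Event 13 (restock 26): 40 + 26 = 66
  Event 14 (sale 22): sell min(22,66)=22. stock: 66 - 22 = 44. total_sold = 119
Final: stock = 44, total_sold = 119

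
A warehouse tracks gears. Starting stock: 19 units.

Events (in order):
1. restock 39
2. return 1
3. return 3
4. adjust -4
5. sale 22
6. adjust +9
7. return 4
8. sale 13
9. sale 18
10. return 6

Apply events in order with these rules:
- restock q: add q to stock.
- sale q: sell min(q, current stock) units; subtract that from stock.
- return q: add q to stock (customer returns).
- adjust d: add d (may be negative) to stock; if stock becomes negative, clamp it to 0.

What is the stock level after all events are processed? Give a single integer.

Processing events:
Start: stock = 19
  Event 1 (restock 39): 19 + 39 = 58
  Event 2 (return 1): 58 + 1 = 59
  Event 3 (return 3): 59 + 3 = 62
  Event 4 (adjust -4): 62 + -4 = 58
  Event 5 (sale 22): sell min(22,58)=22. stock: 58 - 22 = 36. total_sold = 22
  Event 6 (adjust +9): 36 + 9 = 45
  Event 7 (return 4): 45 + 4 = 49
  Event 8 (sale 13): sell min(13,49)=13. stock: 49 - 13 = 36. total_sold = 35
  Event 9 (sale 18): sell min(18,36)=18. stock: 36 - 18 = 18. total_sold = 53
  Event 10 (return 6): 18 + 6 = 24
Final: stock = 24, total_sold = 53

Answer: 24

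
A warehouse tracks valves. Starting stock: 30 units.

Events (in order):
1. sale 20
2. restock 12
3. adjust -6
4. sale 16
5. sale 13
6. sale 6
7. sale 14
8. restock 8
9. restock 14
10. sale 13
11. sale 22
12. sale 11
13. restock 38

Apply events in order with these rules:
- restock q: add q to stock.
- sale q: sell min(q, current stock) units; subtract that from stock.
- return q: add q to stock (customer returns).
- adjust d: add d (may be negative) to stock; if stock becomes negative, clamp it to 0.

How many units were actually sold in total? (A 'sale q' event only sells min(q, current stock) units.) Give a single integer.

Answer: 58

Derivation:
Processing events:
Start: stock = 30
  Event 1 (sale 20): sell min(20,30)=20. stock: 30 - 20 = 10. total_sold = 20
  Event 2 (restock 12): 10 + 12 = 22
  Event 3 (adjust -6): 22 + -6 = 16
  Event 4 (sale 16): sell min(16,16)=16. stock: 16 - 16 = 0. total_sold = 36
  Event 5 (sale 13): sell min(13,0)=0. stock: 0 - 0 = 0. total_sold = 36
  Event 6 (sale 6): sell min(6,0)=0. stock: 0 - 0 = 0. total_sold = 36
  Event 7 (sale 14): sell min(14,0)=0. stock: 0 - 0 = 0. total_sold = 36
  Event 8 (restock 8): 0 + 8 = 8
  Event 9 (restock 14): 8 + 14 = 22
  Event 10 (sale 13): sell min(13,22)=13. stock: 22 - 13 = 9. total_sold = 49
  Event 11 (sale 22): sell min(22,9)=9. stock: 9 - 9 = 0. total_sold = 58
  Event 12 (sale 11): sell min(11,0)=0. stock: 0 - 0 = 0. total_sold = 58
  Event 13 (restock 38): 0 + 38 = 38
Final: stock = 38, total_sold = 58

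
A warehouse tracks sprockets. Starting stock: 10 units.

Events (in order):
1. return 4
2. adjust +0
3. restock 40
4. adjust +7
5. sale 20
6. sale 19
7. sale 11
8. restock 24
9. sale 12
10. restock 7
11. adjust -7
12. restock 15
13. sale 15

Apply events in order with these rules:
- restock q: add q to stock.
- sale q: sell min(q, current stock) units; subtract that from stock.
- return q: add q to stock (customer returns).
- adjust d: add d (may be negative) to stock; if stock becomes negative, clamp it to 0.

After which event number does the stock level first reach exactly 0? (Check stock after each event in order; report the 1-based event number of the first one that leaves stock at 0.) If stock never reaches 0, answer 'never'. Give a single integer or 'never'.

Processing events:
Start: stock = 10
  Event 1 (return 4): 10 + 4 = 14
  Event 2 (adjust +0): 14 + 0 = 14
  Event 3 (restock 40): 14 + 40 = 54
  Event 4 (adjust +7): 54 + 7 = 61
  Event 5 (sale 20): sell min(20,61)=20. stock: 61 - 20 = 41. total_sold = 20
  Event 6 (sale 19): sell min(19,41)=19. stock: 41 - 19 = 22. total_sold = 39
  Event 7 (sale 11): sell min(11,22)=11. stock: 22 - 11 = 11. total_sold = 50
  Event 8 (restock 24): 11 + 24 = 35
  Event 9 (sale 12): sell min(12,35)=12. stock: 35 - 12 = 23. total_sold = 62
  Event 10 (restock 7): 23 + 7 = 30
  Event 11 (adjust -7): 30 + -7 = 23
  Event 12 (restock 15): 23 + 15 = 38
  Event 13 (sale 15): sell min(15,38)=15. stock: 38 - 15 = 23. total_sold = 77
Final: stock = 23, total_sold = 77

Stock never reaches 0.

Answer: never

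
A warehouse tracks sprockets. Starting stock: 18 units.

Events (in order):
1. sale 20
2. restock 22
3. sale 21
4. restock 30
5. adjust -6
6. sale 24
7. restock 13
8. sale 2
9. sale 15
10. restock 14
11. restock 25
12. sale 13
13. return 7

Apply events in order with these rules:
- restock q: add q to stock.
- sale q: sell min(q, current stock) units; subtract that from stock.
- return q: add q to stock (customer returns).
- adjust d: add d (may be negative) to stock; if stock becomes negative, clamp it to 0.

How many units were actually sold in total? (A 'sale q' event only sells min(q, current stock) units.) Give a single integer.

Processing events:
Start: stock = 18
  Event 1 (sale 20): sell min(20,18)=18. stock: 18 - 18 = 0. total_sold = 18
  Event 2 (restock 22): 0 + 22 = 22
  Event 3 (sale 21): sell min(21,22)=21. stock: 22 - 21 = 1. total_sold = 39
  Event 4 (restock 30): 1 + 30 = 31
  Event 5 (adjust -6): 31 + -6 = 25
  Event 6 (sale 24): sell min(24,25)=24. stock: 25 - 24 = 1. total_sold = 63
  Event 7 (restock 13): 1 + 13 = 14
  Event 8 (sale 2): sell min(2,14)=2. stock: 14 - 2 = 12. total_sold = 65
  Event 9 (sale 15): sell min(15,12)=12. stock: 12 - 12 = 0. total_sold = 77
  Event 10 (restock 14): 0 + 14 = 14
  Event 11 (restock 25): 14 + 25 = 39
  Event 12 (sale 13): sell min(13,39)=13. stock: 39 - 13 = 26. total_sold = 90
  Event 13 (return 7): 26 + 7 = 33
Final: stock = 33, total_sold = 90

Answer: 90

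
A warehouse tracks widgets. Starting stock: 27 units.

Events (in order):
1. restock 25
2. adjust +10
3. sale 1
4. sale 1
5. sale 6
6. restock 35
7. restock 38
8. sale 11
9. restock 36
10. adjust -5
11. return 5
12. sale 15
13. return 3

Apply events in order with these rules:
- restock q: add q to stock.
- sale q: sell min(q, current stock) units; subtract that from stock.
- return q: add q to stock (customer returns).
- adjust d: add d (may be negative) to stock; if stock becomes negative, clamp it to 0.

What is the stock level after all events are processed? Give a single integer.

Processing events:
Start: stock = 27
  Event 1 (restock 25): 27 + 25 = 52
  Event 2 (adjust +10): 52 + 10 = 62
  Event 3 (sale 1): sell min(1,62)=1. stock: 62 - 1 = 61. total_sold = 1
  Event 4 (sale 1): sell min(1,61)=1. stock: 61 - 1 = 60. total_sold = 2
  Event 5 (sale 6): sell min(6,60)=6. stock: 60 - 6 = 54. total_sold = 8
  Event 6 (restock 35): 54 + 35 = 89
  Event 7 (restock 38): 89 + 38 = 127
  Event 8 (sale 11): sell min(11,127)=11. stock: 127 - 11 = 116. total_sold = 19
  Event 9 (restock 36): 116 + 36 = 152
  Event 10 (adjust -5): 152 + -5 = 147
  Event 11 (return 5): 147 + 5 = 152
  Event 12 (sale 15): sell min(15,152)=15. stock: 152 - 15 = 137. total_sold = 34
  Event 13 (return 3): 137 + 3 = 140
Final: stock = 140, total_sold = 34

Answer: 140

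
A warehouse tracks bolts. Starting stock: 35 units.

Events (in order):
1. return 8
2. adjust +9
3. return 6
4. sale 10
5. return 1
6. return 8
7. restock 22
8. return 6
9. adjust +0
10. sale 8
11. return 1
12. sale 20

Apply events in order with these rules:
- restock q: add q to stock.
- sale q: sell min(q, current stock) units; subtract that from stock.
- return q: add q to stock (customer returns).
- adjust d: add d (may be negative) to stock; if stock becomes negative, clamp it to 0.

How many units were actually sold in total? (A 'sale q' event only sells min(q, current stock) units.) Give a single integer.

Answer: 38

Derivation:
Processing events:
Start: stock = 35
  Event 1 (return 8): 35 + 8 = 43
  Event 2 (adjust +9): 43 + 9 = 52
  Event 3 (return 6): 52 + 6 = 58
  Event 4 (sale 10): sell min(10,58)=10. stock: 58 - 10 = 48. total_sold = 10
  Event 5 (return 1): 48 + 1 = 49
  Event 6 (return 8): 49 + 8 = 57
  Event 7 (restock 22): 57 + 22 = 79
  Event 8 (return 6): 79 + 6 = 85
  Event 9 (adjust +0): 85 + 0 = 85
  Event 10 (sale 8): sell min(8,85)=8. stock: 85 - 8 = 77. total_sold = 18
  Event 11 (return 1): 77 + 1 = 78
  Event 12 (sale 20): sell min(20,78)=20. stock: 78 - 20 = 58. total_sold = 38
Final: stock = 58, total_sold = 38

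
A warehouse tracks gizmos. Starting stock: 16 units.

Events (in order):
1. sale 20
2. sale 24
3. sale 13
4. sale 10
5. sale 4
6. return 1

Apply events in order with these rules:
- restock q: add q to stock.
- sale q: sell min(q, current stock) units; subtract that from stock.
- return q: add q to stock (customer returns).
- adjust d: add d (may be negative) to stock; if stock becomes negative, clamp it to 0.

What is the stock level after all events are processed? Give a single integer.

Processing events:
Start: stock = 16
  Event 1 (sale 20): sell min(20,16)=16. stock: 16 - 16 = 0. total_sold = 16
  Event 2 (sale 24): sell min(24,0)=0. stock: 0 - 0 = 0. total_sold = 16
  Event 3 (sale 13): sell min(13,0)=0. stock: 0 - 0 = 0. total_sold = 16
  Event 4 (sale 10): sell min(10,0)=0. stock: 0 - 0 = 0. total_sold = 16
  Event 5 (sale 4): sell min(4,0)=0. stock: 0 - 0 = 0. total_sold = 16
  Event 6 (return 1): 0 + 1 = 1
Final: stock = 1, total_sold = 16

Answer: 1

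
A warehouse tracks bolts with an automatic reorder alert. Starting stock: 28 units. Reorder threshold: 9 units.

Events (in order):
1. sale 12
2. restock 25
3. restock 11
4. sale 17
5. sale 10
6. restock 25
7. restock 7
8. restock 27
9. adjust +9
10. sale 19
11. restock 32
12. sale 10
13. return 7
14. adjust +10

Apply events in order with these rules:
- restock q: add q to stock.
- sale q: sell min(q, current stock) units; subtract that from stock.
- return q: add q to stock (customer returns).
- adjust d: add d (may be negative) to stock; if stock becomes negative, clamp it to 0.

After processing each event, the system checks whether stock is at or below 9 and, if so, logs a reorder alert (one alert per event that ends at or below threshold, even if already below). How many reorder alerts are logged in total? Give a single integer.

Processing events:
Start: stock = 28
  Event 1 (sale 12): sell min(12,28)=12. stock: 28 - 12 = 16. total_sold = 12
  Event 2 (restock 25): 16 + 25 = 41
  Event 3 (restock 11): 41 + 11 = 52
  Event 4 (sale 17): sell min(17,52)=17. stock: 52 - 17 = 35. total_sold = 29
  Event 5 (sale 10): sell min(10,35)=10. stock: 35 - 10 = 25. total_sold = 39
  Event 6 (restock 25): 25 + 25 = 50
  Event 7 (restock 7): 50 + 7 = 57
  Event 8 (restock 27): 57 + 27 = 84
  Event 9 (adjust +9): 84 + 9 = 93
  Event 10 (sale 19): sell min(19,93)=19. stock: 93 - 19 = 74. total_sold = 58
  Event 11 (restock 32): 74 + 32 = 106
  Event 12 (sale 10): sell min(10,106)=10. stock: 106 - 10 = 96. total_sold = 68
  Event 13 (return 7): 96 + 7 = 103
  Event 14 (adjust +10): 103 + 10 = 113
Final: stock = 113, total_sold = 68

Checking against threshold 9:
  After event 1: stock=16 > 9
  After event 2: stock=41 > 9
  After event 3: stock=52 > 9
  After event 4: stock=35 > 9
  After event 5: stock=25 > 9
  After event 6: stock=50 > 9
  After event 7: stock=57 > 9
  After event 8: stock=84 > 9
  After event 9: stock=93 > 9
  After event 10: stock=74 > 9
  After event 11: stock=106 > 9
  After event 12: stock=96 > 9
  After event 13: stock=103 > 9
  After event 14: stock=113 > 9
Alert events: []. Count = 0

Answer: 0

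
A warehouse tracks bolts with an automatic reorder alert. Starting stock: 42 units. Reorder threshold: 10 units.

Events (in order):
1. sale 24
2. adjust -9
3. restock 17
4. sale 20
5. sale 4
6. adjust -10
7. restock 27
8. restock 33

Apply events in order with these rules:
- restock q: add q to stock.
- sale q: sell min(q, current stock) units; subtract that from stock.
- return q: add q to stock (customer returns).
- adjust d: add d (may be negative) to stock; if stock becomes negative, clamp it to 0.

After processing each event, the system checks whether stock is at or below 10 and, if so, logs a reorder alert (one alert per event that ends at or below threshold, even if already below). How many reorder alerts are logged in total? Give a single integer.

Answer: 4

Derivation:
Processing events:
Start: stock = 42
  Event 1 (sale 24): sell min(24,42)=24. stock: 42 - 24 = 18. total_sold = 24
  Event 2 (adjust -9): 18 + -9 = 9
  Event 3 (restock 17): 9 + 17 = 26
  Event 4 (sale 20): sell min(20,26)=20. stock: 26 - 20 = 6. total_sold = 44
  Event 5 (sale 4): sell min(4,6)=4. stock: 6 - 4 = 2. total_sold = 48
  Event 6 (adjust -10): 2 + -10 = 0 (clamped to 0)
  Event 7 (restock 27): 0 + 27 = 27
  Event 8 (restock 33): 27 + 33 = 60
Final: stock = 60, total_sold = 48

Checking against threshold 10:
  After event 1: stock=18 > 10
  After event 2: stock=9 <= 10 -> ALERT
  After event 3: stock=26 > 10
  After event 4: stock=6 <= 10 -> ALERT
  After event 5: stock=2 <= 10 -> ALERT
  After event 6: stock=0 <= 10 -> ALERT
  After event 7: stock=27 > 10
  After event 8: stock=60 > 10
Alert events: [2, 4, 5, 6]. Count = 4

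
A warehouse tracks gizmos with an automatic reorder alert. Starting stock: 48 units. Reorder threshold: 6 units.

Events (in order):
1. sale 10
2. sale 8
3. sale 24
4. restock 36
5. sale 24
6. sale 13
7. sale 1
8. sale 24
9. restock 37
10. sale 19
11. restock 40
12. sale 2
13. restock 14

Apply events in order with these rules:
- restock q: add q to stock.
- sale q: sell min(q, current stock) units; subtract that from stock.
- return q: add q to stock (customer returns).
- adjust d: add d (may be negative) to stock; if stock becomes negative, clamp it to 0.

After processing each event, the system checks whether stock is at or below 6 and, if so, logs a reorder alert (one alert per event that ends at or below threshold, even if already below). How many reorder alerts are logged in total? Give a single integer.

Answer: 4

Derivation:
Processing events:
Start: stock = 48
  Event 1 (sale 10): sell min(10,48)=10. stock: 48 - 10 = 38. total_sold = 10
  Event 2 (sale 8): sell min(8,38)=8. stock: 38 - 8 = 30. total_sold = 18
  Event 3 (sale 24): sell min(24,30)=24. stock: 30 - 24 = 6. total_sold = 42
  Event 4 (restock 36): 6 + 36 = 42
  Event 5 (sale 24): sell min(24,42)=24. stock: 42 - 24 = 18. total_sold = 66
  Event 6 (sale 13): sell min(13,18)=13. stock: 18 - 13 = 5. total_sold = 79
  Event 7 (sale 1): sell min(1,5)=1. stock: 5 - 1 = 4. total_sold = 80
  Event 8 (sale 24): sell min(24,4)=4. stock: 4 - 4 = 0. total_sold = 84
  Event 9 (restock 37): 0 + 37 = 37
  Event 10 (sale 19): sell min(19,37)=19. stock: 37 - 19 = 18. total_sold = 103
  Event 11 (restock 40): 18 + 40 = 58
  Event 12 (sale 2): sell min(2,58)=2. stock: 58 - 2 = 56. total_sold = 105
  Event 13 (restock 14): 56 + 14 = 70
Final: stock = 70, total_sold = 105

Checking against threshold 6:
  After event 1: stock=38 > 6
  After event 2: stock=30 > 6
  After event 3: stock=6 <= 6 -> ALERT
  After event 4: stock=42 > 6
  After event 5: stock=18 > 6
  After event 6: stock=5 <= 6 -> ALERT
  After event 7: stock=4 <= 6 -> ALERT
  After event 8: stock=0 <= 6 -> ALERT
  After event 9: stock=37 > 6
  After event 10: stock=18 > 6
  After event 11: stock=58 > 6
  After event 12: stock=56 > 6
  After event 13: stock=70 > 6
Alert events: [3, 6, 7, 8]. Count = 4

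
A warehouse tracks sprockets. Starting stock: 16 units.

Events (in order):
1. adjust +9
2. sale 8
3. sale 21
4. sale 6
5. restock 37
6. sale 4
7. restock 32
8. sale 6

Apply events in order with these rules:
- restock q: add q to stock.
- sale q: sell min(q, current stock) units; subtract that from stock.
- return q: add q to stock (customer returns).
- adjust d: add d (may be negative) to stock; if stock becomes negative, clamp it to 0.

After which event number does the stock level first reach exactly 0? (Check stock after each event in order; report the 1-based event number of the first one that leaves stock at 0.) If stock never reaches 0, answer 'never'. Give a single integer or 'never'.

Processing events:
Start: stock = 16
  Event 1 (adjust +9): 16 + 9 = 25
  Event 2 (sale 8): sell min(8,25)=8. stock: 25 - 8 = 17. total_sold = 8
  Event 3 (sale 21): sell min(21,17)=17. stock: 17 - 17 = 0. total_sold = 25
  Event 4 (sale 6): sell min(6,0)=0. stock: 0 - 0 = 0. total_sold = 25
  Event 5 (restock 37): 0 + 37 = 37
  Event 6 (sale 4): sell min(4,37)=4. stock: 37 - 4 = 33. total_sold = 29
  Event 7 (restock 32): 33 + 32 = 65
  Event 8 (sale 6): sell min(6,65)=6. stock: 65 - 6 = 59. total_sold = 35
Final: stock = 59, total_sold = 35

First zero at event 3.

Answer: 3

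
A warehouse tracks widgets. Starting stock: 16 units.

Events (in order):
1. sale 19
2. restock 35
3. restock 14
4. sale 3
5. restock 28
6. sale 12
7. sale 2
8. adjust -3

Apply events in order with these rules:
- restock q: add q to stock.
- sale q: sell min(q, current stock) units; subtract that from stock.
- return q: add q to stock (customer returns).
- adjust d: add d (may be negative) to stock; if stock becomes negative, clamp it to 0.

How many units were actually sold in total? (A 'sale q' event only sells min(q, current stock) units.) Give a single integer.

Processing events:
Start: stock = 16
  Event 1 (sale 19): sell min(19,16)=16. stock: 16 - 16 = 0. total_sold = 16
  Event 2 (restock 35): 0 + 35 = 35
  Event 3 (restock 14): 35 + 14 = 49
  Event 4 (sale 3): sell min(3,49)=3. stock: 49 - 3 = 46. total_sold = 19
  Event 5 (restock 28): 46 + 28 = 74
  Event 6 (sale 12): sell min(12,74)=12. stock: 74 - 12 = 62. total_sold = 31
  Event 7 (sale 2): sell min(2,62)=2. stock: 62 - 2 = 60. total_sold = 33
  Event 8 (adjust -3): 60 + -3 = 57
Final: stock = 57, total_sold = 33

Answer: 33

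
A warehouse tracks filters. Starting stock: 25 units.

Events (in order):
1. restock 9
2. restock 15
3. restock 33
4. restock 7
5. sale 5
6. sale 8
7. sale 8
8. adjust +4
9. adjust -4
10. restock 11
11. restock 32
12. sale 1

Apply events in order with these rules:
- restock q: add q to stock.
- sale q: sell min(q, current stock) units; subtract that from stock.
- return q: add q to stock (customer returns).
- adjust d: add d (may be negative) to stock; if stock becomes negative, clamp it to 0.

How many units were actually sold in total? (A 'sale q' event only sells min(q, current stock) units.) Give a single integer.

Processing events:
Start: stock = 25
  Event 1 (restock 9): 25 + 9 = 34
  Event 2 (restock 15): 34 + 15 = 49
  Event 3 (restock 33): 49 + 33 = 82
  Event 4 (restock 7): 82 + 7 = 89
  Event 5 (sale 5): sell min(5,89)=5. stock: 89 - 5 = 84. total_sold = 5
  Event 6 (sale 8): sell min(8,84)=8. stock: 84 - 8 = 76. total_sold = 13
  Event 7 (sale 8): sell min(8,76)=8. stock: 76 - 8 = 68. total_sold = 21
  Event 8 (adjust +4): 68 + 4 = 72
  Event 9 (adjust -4): 72 + -4 = 68
  Event 10 (restock 11): 68 + 11 = 79
  Event 11 (restock 32): 79 + 32 = 111
  Event 12 (sale 1): sell min(1,111)=1. stock: 111 - 1 = 110. total_sold = 22
Final: stock = 110, total_sold = 22

Answer: 22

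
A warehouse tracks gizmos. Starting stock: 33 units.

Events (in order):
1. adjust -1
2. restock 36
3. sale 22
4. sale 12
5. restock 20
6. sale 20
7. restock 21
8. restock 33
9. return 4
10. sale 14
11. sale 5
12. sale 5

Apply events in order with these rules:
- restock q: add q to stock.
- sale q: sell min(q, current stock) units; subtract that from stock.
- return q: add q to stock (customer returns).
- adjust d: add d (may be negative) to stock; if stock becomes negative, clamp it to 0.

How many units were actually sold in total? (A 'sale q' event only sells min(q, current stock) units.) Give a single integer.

Processing events:
Start: stock = 33
  Event 1 (adjust -1): 33 + -1 = 32
  Event 2 (restock 36): 32 + 36 = 68
  Event 3 (sale 22): sell min(22,68)=22. stock: 68 - 22 = 46. total_sold = 22
  Event 4 (sale 12): sell min(12,46)=12. stock: 46 - 12 = 34. total_sold = 34
  Event 5 (restock 20): 34 + 20 = 54
  Event 6 (sale 20): sell min(20,54)=20. stock: 54 - 20 = 34. total_sold = 54
  Event 7 (restock 21): 34 + 21 = 55
  Event 8 (restock 33): 55 + 33 = 88
  Event 9 (return 4): 88 + 4 = 92
  Event 10 (sale 14): sell min(14,92)=14. stock: 92 - 14 = 78. total_sold = 68
  Event 11 (sale 5): sell min(5,78)=5. stock: 78 - 5 = 73. total_sold = 73
  Event 12 (sale 5): sell min(5,73)=5. stock: 73 - 5 = 68. total_sold = 78
Final: stock = 68, total_sold = 78

Answer: 78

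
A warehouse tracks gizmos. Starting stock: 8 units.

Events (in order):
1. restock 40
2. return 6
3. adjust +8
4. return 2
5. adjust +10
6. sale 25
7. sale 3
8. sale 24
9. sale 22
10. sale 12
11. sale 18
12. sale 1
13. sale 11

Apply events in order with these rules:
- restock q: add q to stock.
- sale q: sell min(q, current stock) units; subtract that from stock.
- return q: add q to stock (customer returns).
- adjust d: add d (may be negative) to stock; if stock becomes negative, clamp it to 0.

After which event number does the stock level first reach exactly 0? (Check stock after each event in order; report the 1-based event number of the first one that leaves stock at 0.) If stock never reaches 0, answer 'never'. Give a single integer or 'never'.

Processing events:
Start: stock = 8
  Event 1 (restock 40): 8 + 40 = 48
  Event 2 (return 6): 48 + 6 = 54
  Event 3 (adjust +8): 54 + 8 = 62
  Event 4 (return 2): 62 + 2 = 64
  Event 5 (adjust +10): 64 + 10 = 74
  Event 6 (sale 25): sell min(25,74)=25. stock: 74 - 25 = 49. total_sold = 25
  Event 7 (sale 3): sell min(3,49)=3. stock: 49 - 3 = 46. total_sold = 28
  Event 8 (sale 24): sell min(24,46)=24. stock: 46 - 24 = 22. total_sold = 52
  Event 9 (sale 22): sell min(22,22)=22. stock: 22 - 22 = 0. total_sold = 74
  Event 10 (sale 12): sell min(12,0)=0. stock: 0 - 0 = 0. total_sold = 74
  Event 11 (sale 18): sell min(18,0)=0. stock: 0 - 0 = 0. total_sold = 74
  Event 12 (sale 1): sell min(1,0)=0. stock: 0 - 0 = 0. total_sold = 74
  Event 13 (sale 11): sell min(11,0)=0. stock: 0 - 0 = 0. total_sold = 74
Final: stock = 0, total_sold = 74

First zero at event 9.

Answer: 9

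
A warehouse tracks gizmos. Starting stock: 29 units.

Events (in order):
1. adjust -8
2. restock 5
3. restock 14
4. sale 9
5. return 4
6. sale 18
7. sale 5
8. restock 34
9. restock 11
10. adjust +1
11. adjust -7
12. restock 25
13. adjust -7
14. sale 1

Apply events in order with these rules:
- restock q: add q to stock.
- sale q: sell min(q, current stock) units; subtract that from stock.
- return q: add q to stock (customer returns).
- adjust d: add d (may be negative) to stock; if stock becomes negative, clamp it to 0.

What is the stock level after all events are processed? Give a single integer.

Answer: 68

Derivation:
Processing events:
Start: stock = 29
  Event 1 (adjust -8): 29 + -8 = 21
  Event 2 (restock 5): 21 + 5 = 26
  Event 3 (restock 14): 26 + 14 = 40
  Event 4 (sale 9): sell min(9,40)=9. stock: 40 - 9 = 31. total_sold = 9
  Event 5 (return 4): 31 + 4 = 35
  Event 6 (sale 18): sell min(18,35)=18. stock: 35 - 18 = 17. total_sold = 27
  Event 7 (sale 5): sell min(5,17)=5. stock: 17 - 5 = 12. total_sold = 32
  Event 8 (restock 34): 12 + 34 = 46
  Event 9 (restock 11): 46 + 11 = 57
  Event 10 (adjust +1): 57 + 1 = 58
  Event 11 (adjust -7): 58 + -7 = 51
  Event 12 (restock 25): 51 + 25 = 76
  Event 13 (adjust -7): 76 + -7 = 69
  Event 14 (sale 1): sell min(1,69)=1. stock: 69 - 1 = 68. total_sold = 33
Final: stock = 68, total_sold = 33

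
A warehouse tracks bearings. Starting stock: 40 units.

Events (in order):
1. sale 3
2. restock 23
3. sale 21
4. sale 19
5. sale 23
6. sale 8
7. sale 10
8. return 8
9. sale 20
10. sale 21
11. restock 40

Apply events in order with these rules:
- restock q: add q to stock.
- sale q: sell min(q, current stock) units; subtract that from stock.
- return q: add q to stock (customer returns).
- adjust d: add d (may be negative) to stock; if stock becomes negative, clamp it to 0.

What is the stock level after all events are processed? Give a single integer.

Answer: 40

Derivation:
Processing events:
Start: stock = 40
  Event 1 (sale 3): sell min(3,40)=3. stock: 40 - 3 = 37. total_sold = 3
  Event 2 (restock 23): 37 + 23 = 60
  Event 3 (sale 21): sell min(21,60)=21. stock: 60 - 21 = 39. total_sold = 24
  Event 4 (sale 19): sell min(19,39)=19. stock: 39 - 19 = 20. total_sold = 43
  Event 5 (sale 23): sell min(23,20)=20. stock: 20 - 20 = 0. total_sold = 63
  Event 6 (sale 8): sell min(8,0)=0. stock: 0 - 0 = 0. total_sold = 63
  Event 7 (sale 10): sell min(10,0)=0. stock: 0 - 0 = 0. total_sold = 63
  Event 8 (return 8): 0 + 8 = 8
  Event 9 (sale 20): sell min(20,8)=8. stock: 8 - 8 = 0. total_sold = 71
  Event 10 (sale 21): sell min(21,0)=0. stock: 0 - 0 = 0. total_sold = 71
  Event 11 (restock 40): 0 + 40 = 40
Final: stock = 40, total_sold = 71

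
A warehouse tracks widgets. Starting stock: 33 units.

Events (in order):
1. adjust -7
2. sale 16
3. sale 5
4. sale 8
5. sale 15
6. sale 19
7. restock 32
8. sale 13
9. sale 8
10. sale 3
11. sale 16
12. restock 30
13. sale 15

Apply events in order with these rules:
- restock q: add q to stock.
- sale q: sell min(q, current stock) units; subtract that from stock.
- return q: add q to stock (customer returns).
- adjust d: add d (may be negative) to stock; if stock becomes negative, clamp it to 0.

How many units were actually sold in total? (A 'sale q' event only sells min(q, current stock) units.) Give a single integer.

Answer: 73

Derivation:
Processing events:
Start: stock = 33
  Event 1 (adjust -7): 33 + -7 = 26
  Event 2 (sale 16): sell min(16,26)=16. stock: 26 - 16 = 10. total_sold = 16
  Event 3 (sale 5): sell min(5,10)=5. stock: 10 - 5 = 5. total_sold = 21
  Event 4 (sale 8): sell min(8,5)=5. stock: 5 - 5 = 0. total_sold = 26
  Event 5 (sale 15): sell min(15,0)=0. stock: 0 - 0 = 0. total_sold = 26
  Event 6 (sale 19): sell min(19,0)=0. stock: 0 - 0 = 0. total_sold = 26
  Event 7 (restock 32): 0 + 32 = 32
  Event 8 (sale 13): sell min(13,32)=13. stock: 32 - 13 = 19. total_sold = 39
  Event 9 (sale 8): sell min(8,19)=8. stock: 19 - 8 = 11. total_sold = 47
  Event 10 (sale 3): sell min(3,11)=3. stock: 11 - 3 = 8. total_sold = 50
  Event 11 (sale 16): sell min(16,8)=8. stock: 8 - 8 = 0. total_sold = 58
  Event 12 (restock 30): 0 + 30 = 30
  Event 13 (sale 15): sell min(15,30)=15. stock: 30 - 15 = 15. total_sold = 73
Final: stock = 15, total_sold = 73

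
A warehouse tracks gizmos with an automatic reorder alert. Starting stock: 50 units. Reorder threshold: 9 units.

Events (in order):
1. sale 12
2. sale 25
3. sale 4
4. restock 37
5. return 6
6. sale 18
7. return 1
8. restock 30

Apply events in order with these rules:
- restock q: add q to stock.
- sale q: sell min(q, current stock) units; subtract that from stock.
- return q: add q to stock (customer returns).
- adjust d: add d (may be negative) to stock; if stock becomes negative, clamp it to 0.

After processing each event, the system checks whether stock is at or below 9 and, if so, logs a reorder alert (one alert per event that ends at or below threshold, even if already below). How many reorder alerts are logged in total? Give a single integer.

Processing events:
Start: stock = 50
  Event 1 (sale 12): sell min(12,50)=12. stock: 50 - 12 = 38. total_sold = 12
  Event 2 (sale 25): sell min(25,38)=25. stock: 38 - 25 = 13. total_sold = 37
  Event 3 (sale 4): sell min(4,13)=4. stock: 13 - 4 = 9. total_sold = 41
  Event 4 (restock 37): 9 + 37 = 46
  Event 5 (return 6): 46 + 6 = 52
  Event 6 (sale 18): sell min(18,52)=18. stock: 52 - 18 = 34. total_sold = 59
  Event 7 (return 1): 34 + 1 = 35
  Event 8 (restock 30): 35 + 30 = 65
Final: stock = 65, total_sold = 59

Checking against threshold 9:
  After event 1: stock=38 > 9
  After event 2: stock=13 > 9
  After event 3: stock=9 <= 9 -> ALERT
  After event 4: stock=46 > 9
  After event 5: stock=52 > 9
  After event 6: stock=34 > 9
  After event 7: stock=35 > 9
  After event 8: stock=65 > 9
Alert events: [3]. Count = 1

Answer: 1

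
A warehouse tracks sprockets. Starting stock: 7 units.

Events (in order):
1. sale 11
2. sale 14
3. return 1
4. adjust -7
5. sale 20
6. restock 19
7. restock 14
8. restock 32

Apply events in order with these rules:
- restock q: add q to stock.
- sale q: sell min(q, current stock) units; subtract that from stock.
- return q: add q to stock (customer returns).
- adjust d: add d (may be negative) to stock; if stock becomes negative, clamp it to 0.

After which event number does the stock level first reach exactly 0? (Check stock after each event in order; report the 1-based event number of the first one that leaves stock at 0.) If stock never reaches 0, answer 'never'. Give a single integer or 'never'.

Answer: 1

Derivation:
Processing events:
Start: stock = 7
  Event 1 (sale 11): sell min(11,7)=7. stock: 7 - 7 = 0. total_sold = 7
  Event 2 (sale 14): sell min(14,0)=0. stock: 0 - 0 = 0. total_sold = 7
  Event 3 (return 1): 0 + 1 = 1
  Event 4 (adjust -7): 1 + -7 = 0 (clamped to 0)
  Event 5 (sale 20): sell min(20,0)=0. stock: 0 - 0 = 0. total_sold = 7
  Event 6 (restock 19): 0 + 19 = 19
  Event 7 (restock 14): 19 + 14 = 33
  Event 8 (restock 32): 33 + 32 = 65
Final: stock = 65, total_sold = 7

First zero at event 1.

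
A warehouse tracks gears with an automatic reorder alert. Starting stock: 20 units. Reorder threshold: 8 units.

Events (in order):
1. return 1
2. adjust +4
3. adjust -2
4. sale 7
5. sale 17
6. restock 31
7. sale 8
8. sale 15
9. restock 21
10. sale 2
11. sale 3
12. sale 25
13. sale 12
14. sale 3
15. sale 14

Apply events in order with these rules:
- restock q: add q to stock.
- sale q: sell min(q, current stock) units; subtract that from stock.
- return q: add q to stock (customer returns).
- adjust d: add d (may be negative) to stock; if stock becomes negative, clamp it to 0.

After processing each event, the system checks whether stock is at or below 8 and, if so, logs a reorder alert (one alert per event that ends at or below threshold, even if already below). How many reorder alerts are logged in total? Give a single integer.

Answer: 6

Derivation:
Processing events:
Start: stock = 20
  Event 1 (return 1): 20 + 1 = 21
  Event 2 (adjust +4): 21 + 4 = 25
  Event 3 (adjust -2): 25 + -2 = 23
  Event 4 (sale 7): sell min(7,23)=7. stock: 23 - 7 = 16. total_sold = 7
  Event 5 (sale 17): sell min(17,16)=16. stock: 16 - 16 = 0. total_sold = 23
  Event 6 (restock 31): 0 + 31 = 31
  Event 7 (sale 8): sell min(8,31)=8. stock: 31 - 8 = 23. total_sold = 31
  Event 8 (sale 15): sell min(15,23)=15. stock: 23 - 15 = 8. total_sold = 46
  Event 9 (restock 21): 8 + 21 = 29
  Event 10 (sale 2): sell min(2,29)=2. stock: 29 - 2 = 27. total_sold = 48
  Event 11 (sale 3): sell min(3,27)=3. stock: 27 - 3 = 24. total_sold = 51
  Event 12 (sale 25): sell min(25,24)=24. stock: 24 - 24 = 0. total_sold = 75
  Event 13 (sale 12): sell min(12,0)=0. stock: 0 - 0 = 0. total_sold = 75
  Event 14 (sale 3): sell min(3,0)=0. stock: 0 - 0 = 0. total_sold = 75
  Event 15 (sale 14): sell min(14,0)=0. stock: 0 - 0 = 0. total_sold = 75
Final: stock = 0, total_sold = 75

Checking against threshold 8:
  After event 1: stock=21 > 8
  After event 2: stock=25 > 8
  After event 3: stock=23 > 8
  After event 4: stock=16 > 8
  After event 5: stock=0 <= 8 -> ALERT
  After event 6: stock=31 > 8
  After event 7: stock=23 > 8
  After event 8: stock=8 <= 8 -> ALERT
  After event 9: stock=29 > 8
  After event 10: stock=27 > 8
  After event 11: stock=24 > 8
  After event 12: stock=0 <= 8 -> ALERT
  After event 13: stock=0 <= 8 -> ALERT
  After event 14: stock=0 <= 8 -> ALERT
  After event 15: stock=0 <= 8 -> ALERT
Alert events: [5, 8, 12, 13, 14, 15]. Count = 6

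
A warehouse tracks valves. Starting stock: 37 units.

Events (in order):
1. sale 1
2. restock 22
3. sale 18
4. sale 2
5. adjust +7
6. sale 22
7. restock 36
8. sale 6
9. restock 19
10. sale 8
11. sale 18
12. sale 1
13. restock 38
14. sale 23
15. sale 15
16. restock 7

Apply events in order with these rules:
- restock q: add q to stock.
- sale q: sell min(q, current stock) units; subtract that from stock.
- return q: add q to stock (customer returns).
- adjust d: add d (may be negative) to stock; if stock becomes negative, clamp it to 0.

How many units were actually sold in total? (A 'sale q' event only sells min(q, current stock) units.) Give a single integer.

Answer: 114

Derivation:
Processing events:
Start: stock = 37
  Event 1 (sale 1): sell min(1,37)=1. stock: 37 - 1 = 36. total_sold = 1
  Event 2 (restock 22): 36 + 22 = 58
  Event 3 (sale 18): sell min(18,58)=18. stock: 58 - 18 = 40. total_sold = 19
  Event 4 (sale 2): sell min(2,40)=2. stock: 40 - 2 = 38. total_sold = 21
  Event 5 (adjust +7): 38 + 7 = 45
  Event 6 (sale 22): sell min(22,45)=22. stock: 45 - 22 = 23. total_sold = 43
  Event 7 (restock 36): 23 + 36 = 59
  Event 8 (sale 6): sell min(6,59)=6. stock: 59 - 6 = 53. total_sold = 49
  Event 9 (restock 19): 53 + 19 = 72
  Event 10 (sale 8): sell min(8,72)=8. stock: 72 - 8 = 64. total_sold = 57
  Event 11 (sale 18): sell min(18,64)=18. stock: 64 - 18 = 46. total_sold = 75
  Event 12 (sale 1): sell min(1,46)=1. stock: 46 - 1 = 45. total_sold = 76
  Event 13 (restock 38): 45 + 38 = 83
  Event 14 (sale 23): sell min(23,83)=23. stock: 83 - 23 = 60. total_sold = 99
  Event 15 (sale 15): sell min(15,60)=15. stock: 60 - 15 = 45. total_sold = 114
  Event 16 (restock 7): 45 + 7 = 52
Final: stock = 52, total_sold = 114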